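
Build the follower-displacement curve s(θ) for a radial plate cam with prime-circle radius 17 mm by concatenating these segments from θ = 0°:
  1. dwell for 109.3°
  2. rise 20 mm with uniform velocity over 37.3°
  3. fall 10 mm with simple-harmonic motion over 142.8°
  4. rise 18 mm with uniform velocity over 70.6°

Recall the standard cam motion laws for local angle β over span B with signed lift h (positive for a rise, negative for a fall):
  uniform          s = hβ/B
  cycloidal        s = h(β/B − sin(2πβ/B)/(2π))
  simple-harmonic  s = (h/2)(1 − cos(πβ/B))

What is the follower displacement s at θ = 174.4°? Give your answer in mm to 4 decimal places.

seg 1 [0°–109.3°] dwell: s stays 0.0000
seg 2 [109.3°–146.6°] uniform, h=20: full span → s += 20 → s = 20.0000
seg 3 [146.6°–289.4°] simple-harmonic, h=-10: θ=174.4° here. β=27.8, B=142.8. -10/2·(1 − cos(π·0.1947)) = -0.9063 → s = 19.0937

19.0937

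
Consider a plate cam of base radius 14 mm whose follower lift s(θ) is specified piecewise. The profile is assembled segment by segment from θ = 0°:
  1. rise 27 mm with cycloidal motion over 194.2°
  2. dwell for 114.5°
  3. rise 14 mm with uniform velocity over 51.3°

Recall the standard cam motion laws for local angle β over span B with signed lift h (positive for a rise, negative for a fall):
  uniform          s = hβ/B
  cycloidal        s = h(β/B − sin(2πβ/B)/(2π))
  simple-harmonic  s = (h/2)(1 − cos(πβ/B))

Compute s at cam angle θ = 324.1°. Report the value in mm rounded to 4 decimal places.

seg 1 [0°–194.2°] cycloidal, h=27: full span → s += 27 → s = 27.0000
seg 2 [194.2°–308.7°] dwell: s stays 27.0000
seg 3 [308.7°–360°] uniform, h=14: θ=324.1° here. β=15.4, B=51.3. 14·15.4/51.3 = 4.2027 → s = 31.2027

31.2027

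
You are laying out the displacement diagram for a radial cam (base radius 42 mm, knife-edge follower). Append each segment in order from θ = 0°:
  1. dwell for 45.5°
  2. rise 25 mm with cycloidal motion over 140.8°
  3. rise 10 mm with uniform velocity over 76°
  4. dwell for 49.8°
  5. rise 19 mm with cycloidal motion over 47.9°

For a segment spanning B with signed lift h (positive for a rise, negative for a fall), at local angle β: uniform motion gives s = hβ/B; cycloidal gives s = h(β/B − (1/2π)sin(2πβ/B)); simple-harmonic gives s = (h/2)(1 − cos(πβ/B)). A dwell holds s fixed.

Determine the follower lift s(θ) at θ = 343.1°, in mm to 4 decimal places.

seg 1 [0°–45.5°] dwell: s stays 0.0000
seg 2 [45.5°–186.3°] cycloidal, h=25: full span → s += 25 → s = 25.0000
seg 3 [186.3°–262.3°] uniform, h=10: full span → s += 10 → s = 35.0000
seg 4 [262.3°–312.1°] dwell: s stays 35.0000
seg 5 [312.1°–360°] cycloidal, h=19: θ=343.1° here. β=31, B=47.9. 19·(0.6472 − sin(2π·0.6472)/(2π)) = 14.7110 → s = 49.7110

49.7110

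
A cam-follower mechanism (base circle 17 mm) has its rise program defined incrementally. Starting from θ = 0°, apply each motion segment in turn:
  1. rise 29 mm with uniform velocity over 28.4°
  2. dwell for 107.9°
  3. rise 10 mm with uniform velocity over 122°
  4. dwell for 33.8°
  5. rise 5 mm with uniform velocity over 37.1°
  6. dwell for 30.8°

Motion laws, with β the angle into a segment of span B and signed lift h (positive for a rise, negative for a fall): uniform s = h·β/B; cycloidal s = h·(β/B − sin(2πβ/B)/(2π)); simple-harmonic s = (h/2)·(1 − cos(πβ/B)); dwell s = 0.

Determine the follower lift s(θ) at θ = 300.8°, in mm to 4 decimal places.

seg 1 [0°–28.4°] uniform, h=29: full span → s += 29 → s = 29.0000
seg 2 [28.4°–136.3°] dwell: s stays 29.0000
seg 3 [136.3°–258.3°] uniform, h=10: full span → s += 10 → s = 39.0000
seg 4 [258.3°–292.1°] dwell: s stays 39.0000
seg 5 [292.1°–329.2°] uniform, h=5: θ=300.8° here. β=8.7, B=37.1. 5·8.7/37.1 = 1.1725 → s = 40.1725

40.1725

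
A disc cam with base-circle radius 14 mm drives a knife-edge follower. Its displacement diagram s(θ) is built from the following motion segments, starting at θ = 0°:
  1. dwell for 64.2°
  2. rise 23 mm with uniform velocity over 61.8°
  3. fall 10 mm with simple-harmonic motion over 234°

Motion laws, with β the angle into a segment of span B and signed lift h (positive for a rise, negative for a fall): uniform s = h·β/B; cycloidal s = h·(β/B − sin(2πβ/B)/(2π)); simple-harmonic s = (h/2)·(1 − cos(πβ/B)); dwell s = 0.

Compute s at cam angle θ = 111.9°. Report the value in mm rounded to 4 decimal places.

seg 1 [0°–64.2°] dwell: s stays 0.0000
seg 2 [64.2°–126°] uniform, h=23: θ=111.9° here. β=47.7, B=61.8. 23·47.7/61.8 = 17.7524 → s = 17.7524

17.7524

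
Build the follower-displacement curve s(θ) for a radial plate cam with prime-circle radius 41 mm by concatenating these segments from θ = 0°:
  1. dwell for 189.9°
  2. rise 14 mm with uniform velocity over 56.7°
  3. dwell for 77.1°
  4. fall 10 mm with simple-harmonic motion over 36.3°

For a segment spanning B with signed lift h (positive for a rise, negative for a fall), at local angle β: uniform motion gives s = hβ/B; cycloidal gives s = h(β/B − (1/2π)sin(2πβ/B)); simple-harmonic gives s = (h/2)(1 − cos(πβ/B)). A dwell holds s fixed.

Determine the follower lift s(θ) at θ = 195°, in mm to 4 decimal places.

seg 1 [0°–189.9°] dwell: s stays 0.0000
seg 2 [189.9°–246.6°] uniform, h=14: θ=195° here. β=5.1, B=56.7. 14·5.1/56.7 = 1.2593 → s = 1.2593

1.2593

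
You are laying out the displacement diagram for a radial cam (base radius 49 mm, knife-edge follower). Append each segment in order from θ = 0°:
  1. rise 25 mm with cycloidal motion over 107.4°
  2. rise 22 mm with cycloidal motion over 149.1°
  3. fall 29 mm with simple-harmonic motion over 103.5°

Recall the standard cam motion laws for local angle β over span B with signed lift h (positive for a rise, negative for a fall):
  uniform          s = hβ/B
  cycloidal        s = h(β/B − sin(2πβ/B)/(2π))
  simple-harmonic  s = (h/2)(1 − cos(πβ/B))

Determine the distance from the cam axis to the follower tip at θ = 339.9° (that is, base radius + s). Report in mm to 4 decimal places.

seg 1 [0°–107.4°] cycloidal, h=25: full span → s += 25 → s = 25.0000
seg 2 [107.4°–256.5°] cycloidal, h=22: full span → s += 22 → s = 47.0000
seg 3 [256.5°–360°] simple-harmonic, h=-29: θ=339.9° here. β=83.4, B=103.5. -29/2·(1 − cos(π·0.8058)) = -26.3840 → s = 20.6160
radial distance = base radius + s = 49 + 20.6160 = 69.6160

69.6160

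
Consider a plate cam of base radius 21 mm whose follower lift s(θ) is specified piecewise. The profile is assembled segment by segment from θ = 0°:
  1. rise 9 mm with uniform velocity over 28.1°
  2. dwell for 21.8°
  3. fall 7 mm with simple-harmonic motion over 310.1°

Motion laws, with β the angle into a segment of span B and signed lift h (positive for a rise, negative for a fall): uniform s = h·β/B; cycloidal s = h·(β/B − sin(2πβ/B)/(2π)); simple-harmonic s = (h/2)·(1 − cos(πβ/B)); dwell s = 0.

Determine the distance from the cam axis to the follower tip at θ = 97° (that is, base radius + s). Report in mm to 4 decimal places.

seg 1 [0°–28.1°] uniform, h=9: full span → s += 9 → s = 9.0000
seg 2 [28.1°–49.9°] dwell: s stays 9.0000
seg 3 [49.9°–360°] simple-harmonic, h=-7: θ=97° here. β=47.1, B=310.1. -7/2·(1 − cos(π·0.1519)) = -0.3909 → s = 8.6091
radial distance = base radius + s = 21 + 8.6091 = 29.6091

29.6091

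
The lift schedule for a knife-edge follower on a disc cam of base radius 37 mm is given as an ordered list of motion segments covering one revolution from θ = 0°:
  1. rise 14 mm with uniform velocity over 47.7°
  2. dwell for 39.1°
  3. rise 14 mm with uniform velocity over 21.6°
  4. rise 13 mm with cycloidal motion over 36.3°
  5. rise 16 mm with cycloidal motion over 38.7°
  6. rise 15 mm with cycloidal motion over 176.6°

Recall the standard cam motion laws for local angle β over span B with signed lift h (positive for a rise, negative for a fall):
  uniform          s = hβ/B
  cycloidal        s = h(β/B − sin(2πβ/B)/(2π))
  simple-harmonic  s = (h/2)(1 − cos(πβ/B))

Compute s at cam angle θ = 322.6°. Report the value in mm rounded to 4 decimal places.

seg 1 [0°–47.7°] uniform, h=14: full span → s += 14 → s = 14.0000
seg 2 [47.7°–86.8°] dwell: s stays 14.0000
seg 3 [86.8°–108.4°] uniform, h=14: full span → s += 14 → s = 28.0000
seg 4 [108.4°–144.7°] cycloidal, h=13: full span → s += 13 → s = 41.0000
seg 5 [144.7°–183.4°] cycloidal, h=16: full span → s += 16 → s = 57.0000
seg 6 [183.4°–360°] cycloidal, h=15: θ=322.6° here. β=139.2, B=176.6. 15·(0.7882 − sin(2π·0.7882)/(2π)) = 14.1421 → s = 71.1421

71.1421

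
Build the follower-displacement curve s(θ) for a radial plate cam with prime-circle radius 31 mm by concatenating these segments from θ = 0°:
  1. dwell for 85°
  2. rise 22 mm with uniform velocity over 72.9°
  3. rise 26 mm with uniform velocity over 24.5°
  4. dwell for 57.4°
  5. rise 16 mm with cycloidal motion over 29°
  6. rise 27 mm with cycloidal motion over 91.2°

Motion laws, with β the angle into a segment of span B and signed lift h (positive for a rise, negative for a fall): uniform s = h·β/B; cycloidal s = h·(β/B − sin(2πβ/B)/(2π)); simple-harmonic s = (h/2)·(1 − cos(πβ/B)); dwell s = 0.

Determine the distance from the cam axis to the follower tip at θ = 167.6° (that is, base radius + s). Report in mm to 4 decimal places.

seg 1 [0°–85°] dwell: s stays 0.0000
seg 2 [85°–157.9°] uniform, h=22: full span → s += 22 → s = 22.0000
seg 3 [157.9°–182.4°] uniform, h=26: θ=167.6° here. β=9.7, B=24.5. 26·9.7/24.5 = 10.2939 → s = 32.2939
radial distance = base radius + s = 31 + 32.2939 = 63.2939

63.2939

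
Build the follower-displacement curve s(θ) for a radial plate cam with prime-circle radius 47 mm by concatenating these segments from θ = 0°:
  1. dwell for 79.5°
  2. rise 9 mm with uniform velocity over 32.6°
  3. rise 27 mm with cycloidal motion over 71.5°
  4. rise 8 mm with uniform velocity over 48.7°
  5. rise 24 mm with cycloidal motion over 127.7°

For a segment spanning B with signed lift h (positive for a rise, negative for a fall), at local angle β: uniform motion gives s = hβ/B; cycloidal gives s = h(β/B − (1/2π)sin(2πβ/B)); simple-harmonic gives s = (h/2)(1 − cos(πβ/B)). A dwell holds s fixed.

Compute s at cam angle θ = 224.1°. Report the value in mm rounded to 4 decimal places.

seg 1 [0°–79.5°] dwell: s stays 0.0000
seg 2 [79.5°–112.1°] uniform, h=9: full span → s += 9 → s = 9.0000
seg 3 [112.1°–183.6°] cycloidal, h=27: full span → s += 27 → s = 36.0000
seg 4 [183.6°–232.3°] uniform, h=8: θ=224.1° here. β=40.5, B=48.7. 8·40.5/48.7 = 6.6530 → s = 42.6530

42.6530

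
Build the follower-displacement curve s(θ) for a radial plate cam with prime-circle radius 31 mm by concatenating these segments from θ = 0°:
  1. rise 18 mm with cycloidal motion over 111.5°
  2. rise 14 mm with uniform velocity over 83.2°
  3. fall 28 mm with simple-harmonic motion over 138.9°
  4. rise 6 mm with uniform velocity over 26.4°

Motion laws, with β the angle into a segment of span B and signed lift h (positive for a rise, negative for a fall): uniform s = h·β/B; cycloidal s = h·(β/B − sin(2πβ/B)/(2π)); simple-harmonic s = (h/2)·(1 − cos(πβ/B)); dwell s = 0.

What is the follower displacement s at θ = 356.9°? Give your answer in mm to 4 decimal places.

seg 1 [0°–111.5°] cycloidal, h=18: full span → s += 18 → s = 18.0000
seg 2 [111.5°–194.7°] uniform, h=14: full span → s += 14 → s = 32.0000
seg 3 [194.7°–333.6°] simple-harmonic, h=-28: full span → s += -28 → s = 4.0000
seg 4 [333.6°–360°] uniform, h=6: θ=356.9° here. β=23.3, B=26.4. 6·23.3/26.4 = 5.2955 → s = 9.2955

9.2955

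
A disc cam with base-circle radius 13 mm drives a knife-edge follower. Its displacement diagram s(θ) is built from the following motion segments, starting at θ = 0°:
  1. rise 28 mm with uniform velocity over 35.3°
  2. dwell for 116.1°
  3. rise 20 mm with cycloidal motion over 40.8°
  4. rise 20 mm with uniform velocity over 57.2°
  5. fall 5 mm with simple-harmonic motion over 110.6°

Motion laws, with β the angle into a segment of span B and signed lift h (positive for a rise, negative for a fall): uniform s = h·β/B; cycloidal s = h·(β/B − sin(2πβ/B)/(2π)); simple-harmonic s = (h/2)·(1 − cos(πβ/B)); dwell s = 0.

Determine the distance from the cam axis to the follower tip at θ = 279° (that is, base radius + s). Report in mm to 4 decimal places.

seg 1 [0°–35.3°] uniform, h=28: full span → s += 28 → s = 28.0000
seg 2 [35.3°–151.4°] dwell: s stays 28.0000
seg 3 [151.4°–192.2°] cycloidal, h=20: full span → s += 20 → s = 48.0000
seg 4 [192.2°–249.4°] uniform, h=20: full span → s += 20 → s = 68.0000
seg 5 [249.4°–360°] simple-harmonic, h=-5: θ=279° here. β=29.6, B=110.6. -5/2·(1 − cos(π·0.2676)) = -0.8328 → s = 67.1672
radial distance = base radius + s = 13 + 67.1672 = 80.1672

80.1672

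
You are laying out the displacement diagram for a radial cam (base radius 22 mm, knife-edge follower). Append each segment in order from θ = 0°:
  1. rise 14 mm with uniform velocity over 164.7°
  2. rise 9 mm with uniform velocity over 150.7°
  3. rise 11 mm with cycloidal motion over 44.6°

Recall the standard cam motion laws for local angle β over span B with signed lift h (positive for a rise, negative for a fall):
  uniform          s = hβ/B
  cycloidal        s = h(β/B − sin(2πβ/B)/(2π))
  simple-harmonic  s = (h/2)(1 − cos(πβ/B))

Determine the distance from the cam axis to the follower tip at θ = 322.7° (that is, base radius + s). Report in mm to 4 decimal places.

seg 1 [0°–164.7°] uniform, h=14: full span → s += 14 → s = 14.0000
seg 2 [164.7°–315.4°] uniform, h=9: full span → s += 9 → s = 23.0000
seg 3 [315.4°–360°] cycloidal, h=11: θ=322.7° here. β=7.3, B=44.6. 11·(0.1637 − sin(2π·0.1637)/(2π)) = 0.3010 → s = 23.3010
radial distance = base radius + s = 22 + 23.3010 = 45.3010

45.3010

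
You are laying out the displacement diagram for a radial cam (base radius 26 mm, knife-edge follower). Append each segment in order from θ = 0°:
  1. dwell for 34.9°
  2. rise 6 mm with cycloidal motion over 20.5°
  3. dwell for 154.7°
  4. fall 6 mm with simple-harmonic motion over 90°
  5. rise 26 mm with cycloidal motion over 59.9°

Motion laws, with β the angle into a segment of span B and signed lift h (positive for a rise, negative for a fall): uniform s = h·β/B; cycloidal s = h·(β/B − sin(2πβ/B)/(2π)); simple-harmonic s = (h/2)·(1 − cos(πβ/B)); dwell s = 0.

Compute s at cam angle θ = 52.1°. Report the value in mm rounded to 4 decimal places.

seg 1 [0°–34.9°] dwell: s stays 0.0000
seg 2 [34.9°–55.4°] cycloidal, h=6: θ=52.1° here. β=17.2, B=20.5. 6·(0.8390 − sin(2π·0.8390)/(2π)) = 5.8435 → s = 5.8435

5.8435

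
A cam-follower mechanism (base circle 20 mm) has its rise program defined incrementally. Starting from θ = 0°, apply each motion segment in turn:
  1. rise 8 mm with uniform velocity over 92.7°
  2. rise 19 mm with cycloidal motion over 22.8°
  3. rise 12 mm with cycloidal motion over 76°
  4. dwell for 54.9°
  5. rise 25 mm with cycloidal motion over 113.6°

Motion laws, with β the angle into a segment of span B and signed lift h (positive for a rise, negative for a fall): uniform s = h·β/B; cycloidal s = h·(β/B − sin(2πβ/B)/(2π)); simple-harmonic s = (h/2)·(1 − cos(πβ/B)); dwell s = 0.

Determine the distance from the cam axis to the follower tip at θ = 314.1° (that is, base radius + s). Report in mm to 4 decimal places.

seg 1 [0°–92.7°] uniform, h=8: full span → s += 8 → s = 8.0000
seg 2 [92.7°–115.5°] cycloidal, h=19: full span → s += 19 → s = 27.0000
seg 3 [115.5°–191.5°] cycloidal, h=12: full span → s += 12 → s = 39.0000
seg 4 [191.5°–246.4°] dwell: s stays 39.0000
seg 5 [246.4°–360°] cycloidal, h=25: θ=314.1° here. β=67.7, B=113.6. 25·(0.5960 − sin(2π·0.5960)/(2π)) = 17.1548 → s = 56.1548
radial distance = base radius + s = 20 + 56.1548 = 76.1548

76.1548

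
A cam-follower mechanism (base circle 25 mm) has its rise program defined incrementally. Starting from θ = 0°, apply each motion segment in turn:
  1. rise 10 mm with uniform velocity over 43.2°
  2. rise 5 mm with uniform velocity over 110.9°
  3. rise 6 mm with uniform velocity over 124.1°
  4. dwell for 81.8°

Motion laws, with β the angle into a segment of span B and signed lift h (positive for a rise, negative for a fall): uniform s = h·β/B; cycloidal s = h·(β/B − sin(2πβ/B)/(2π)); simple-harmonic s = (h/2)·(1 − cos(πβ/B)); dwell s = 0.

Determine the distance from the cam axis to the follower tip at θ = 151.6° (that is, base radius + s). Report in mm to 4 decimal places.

seg 1 [0°–43.2°] uniform, h=10: full span → s += 10 → s = 10.0000
seg 2 [43.2°–154.1°] uniform, h=5: θ=151.6° here. β=108.4, B=110.9. 5·108.4/110.9 = 4.8873 → s = 14.8873
radial distance = base radius + s = 25 + 14.8873 = 39.8873

39.8873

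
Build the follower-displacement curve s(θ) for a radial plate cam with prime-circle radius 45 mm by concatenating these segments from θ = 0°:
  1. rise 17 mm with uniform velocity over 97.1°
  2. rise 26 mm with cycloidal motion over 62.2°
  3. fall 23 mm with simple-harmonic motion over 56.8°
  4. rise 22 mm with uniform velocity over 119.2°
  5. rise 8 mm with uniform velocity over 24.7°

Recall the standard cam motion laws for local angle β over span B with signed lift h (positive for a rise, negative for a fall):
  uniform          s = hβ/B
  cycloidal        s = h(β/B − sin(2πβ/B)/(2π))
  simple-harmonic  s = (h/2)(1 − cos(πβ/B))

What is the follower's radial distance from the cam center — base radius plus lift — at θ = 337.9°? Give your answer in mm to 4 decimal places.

seg 1 [0°–97.1°] uniform, h=17: full span → s += 17 → s = 17.0000
seg 2 [97.1°–159.3°] cycloidal, h=26: full span → s += 26 → s = 43.0000
seg 3 [159.3°–216.1°] simple-harmonic, h=-23: full span → s += -23 → s = 20.0000
seg 4 [216.1°–335.3°] uniform, h=22: full span → s += 22 → s = 42.0000
seg 5 [335.3°–360°] uniform, h=8: θ=337.9° here. β=2.6, B=24.7. 8·2.6/24.7 = 0.8421 → s = 42.8421
radial distance = base radius + s = 45 + 42.8421 = 87.8421

87.8421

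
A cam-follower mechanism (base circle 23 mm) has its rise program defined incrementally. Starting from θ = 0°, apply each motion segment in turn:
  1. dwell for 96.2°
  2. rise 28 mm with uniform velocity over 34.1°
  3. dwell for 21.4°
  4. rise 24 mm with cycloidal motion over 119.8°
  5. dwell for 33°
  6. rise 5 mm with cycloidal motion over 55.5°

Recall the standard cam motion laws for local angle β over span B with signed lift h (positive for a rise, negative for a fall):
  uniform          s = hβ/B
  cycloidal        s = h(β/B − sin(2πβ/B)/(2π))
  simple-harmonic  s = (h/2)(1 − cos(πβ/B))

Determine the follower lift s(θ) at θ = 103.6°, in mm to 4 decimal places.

seg 1 [0°–96.2°] dwell: s stays 0.0000
seg 2 [96.2°–130.3°] uniform, h=28: θ=103.6° here. β=7.4, B=34.1. 28·7.4/34.1 = 6.0762 → s = 6.0762

6.0762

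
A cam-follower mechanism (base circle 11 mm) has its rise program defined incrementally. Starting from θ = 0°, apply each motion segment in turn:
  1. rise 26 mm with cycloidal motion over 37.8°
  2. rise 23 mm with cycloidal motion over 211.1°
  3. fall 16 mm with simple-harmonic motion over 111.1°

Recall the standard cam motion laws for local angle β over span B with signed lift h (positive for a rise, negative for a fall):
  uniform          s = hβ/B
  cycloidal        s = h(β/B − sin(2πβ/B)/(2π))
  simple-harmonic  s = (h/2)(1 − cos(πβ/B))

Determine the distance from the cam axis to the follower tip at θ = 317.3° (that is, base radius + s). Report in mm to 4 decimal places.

seg 1 [0°–37.8°] cycloidal, h=26: full span → s += 26 → s = 26.0000
seg 2 [37.8°–248.9°] cycloidal, h=23: full span → s += 23 → s = 49.0000
seg 3 [248.9°–360°] simple-harmonic, h=-16: θ=317.3° here. β=68.4, B=111.1. -16/2·(1 − cos(π·0.6157)) = -10.8433 → s = 38.1567
radial distance = base radius + s = 11 + 38.1567 = 49.1567

49.1567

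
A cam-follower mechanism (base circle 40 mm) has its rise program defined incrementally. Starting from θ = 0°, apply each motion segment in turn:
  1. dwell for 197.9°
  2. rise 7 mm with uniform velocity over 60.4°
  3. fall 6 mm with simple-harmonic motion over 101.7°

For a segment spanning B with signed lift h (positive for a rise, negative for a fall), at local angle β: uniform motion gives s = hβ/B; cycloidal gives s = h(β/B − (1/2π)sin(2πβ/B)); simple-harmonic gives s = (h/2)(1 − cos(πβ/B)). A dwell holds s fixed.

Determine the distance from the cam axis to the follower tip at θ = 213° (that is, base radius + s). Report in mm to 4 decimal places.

seg 1 [0°–197.9°] dwell: s stays 0.0000
seg 2 [197.9°–258.3°] uniform, h=7: θ=213° here. β=15.1, B=60.4. 7·15.1/60.4 = 1.7500 → s = 1.7500
radial distance = base radius + s = 40 + 1.7500 = 41.7500

41.7500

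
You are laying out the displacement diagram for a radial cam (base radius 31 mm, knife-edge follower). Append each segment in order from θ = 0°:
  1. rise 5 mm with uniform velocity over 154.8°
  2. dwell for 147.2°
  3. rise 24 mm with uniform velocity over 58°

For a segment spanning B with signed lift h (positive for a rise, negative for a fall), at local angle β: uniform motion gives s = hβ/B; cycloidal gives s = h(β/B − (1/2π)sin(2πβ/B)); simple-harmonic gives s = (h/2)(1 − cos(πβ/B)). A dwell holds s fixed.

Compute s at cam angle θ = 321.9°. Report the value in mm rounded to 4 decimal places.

seg 1 [0°–154.8°] uniform, h=5: full span → s += 5 → s = 5.0000
seg 2 [154.8°–302°] dwell: s stays 5.0000
seg 3 [302°–360°] uniform, h=24: θ=321.9° here. β=19.9, B=58. 24·19.9/58 = 8.2345 → s = 13.2345

13.2345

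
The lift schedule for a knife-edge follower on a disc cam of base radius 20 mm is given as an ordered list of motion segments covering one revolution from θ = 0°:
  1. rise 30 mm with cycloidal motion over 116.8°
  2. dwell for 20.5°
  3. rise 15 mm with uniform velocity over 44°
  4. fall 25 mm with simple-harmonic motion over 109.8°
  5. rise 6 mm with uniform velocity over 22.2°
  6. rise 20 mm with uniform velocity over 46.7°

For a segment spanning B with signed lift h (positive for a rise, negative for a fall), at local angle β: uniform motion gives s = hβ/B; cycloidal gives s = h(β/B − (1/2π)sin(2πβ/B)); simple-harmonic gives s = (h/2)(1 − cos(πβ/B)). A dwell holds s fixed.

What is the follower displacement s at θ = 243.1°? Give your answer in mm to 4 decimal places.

seg 1 [0°–116.8°] cycloidal, h=30: full span → s += 30 → s = 30.0000
seg 2 [116.8°–137.3°] dwell: s stays 30.0000
seg 3 [137.3°–181.3°] uniform, h=15: full span → s += 15 → s = 45.0000
seg 4 [181.3°–291.1°] simple-harmonic, h=-25: θ=243.1° here. β=61.8, B=109.8. -25/2·(1 − cos(π·0.5628)) = -14.9518 → s = 30.0482

30.0482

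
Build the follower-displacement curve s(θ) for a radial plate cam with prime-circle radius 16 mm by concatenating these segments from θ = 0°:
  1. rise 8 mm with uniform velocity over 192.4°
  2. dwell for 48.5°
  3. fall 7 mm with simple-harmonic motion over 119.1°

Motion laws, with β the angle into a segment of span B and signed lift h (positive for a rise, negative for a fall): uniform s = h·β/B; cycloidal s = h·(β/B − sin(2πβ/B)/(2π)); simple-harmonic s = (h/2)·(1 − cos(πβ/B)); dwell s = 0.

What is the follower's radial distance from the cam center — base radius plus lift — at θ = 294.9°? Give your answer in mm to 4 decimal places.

seg 1 [0°–192.4°] uniform, h=8: full span → s += 8 → s = 8.0000
seg 2 [192.4°–240.9°] dwell: s stays 8.0000
seg 3 [240.9°–360°] simple-harmonic, h=-7: θ=294.9° here. β=54, B=119.1. -7/2·(1 − cos(π·0.4534)) = -2.9894 → s = 5.0106
radial distance = base radius + s = 16 + 5.0106 = 21.0106

21.0106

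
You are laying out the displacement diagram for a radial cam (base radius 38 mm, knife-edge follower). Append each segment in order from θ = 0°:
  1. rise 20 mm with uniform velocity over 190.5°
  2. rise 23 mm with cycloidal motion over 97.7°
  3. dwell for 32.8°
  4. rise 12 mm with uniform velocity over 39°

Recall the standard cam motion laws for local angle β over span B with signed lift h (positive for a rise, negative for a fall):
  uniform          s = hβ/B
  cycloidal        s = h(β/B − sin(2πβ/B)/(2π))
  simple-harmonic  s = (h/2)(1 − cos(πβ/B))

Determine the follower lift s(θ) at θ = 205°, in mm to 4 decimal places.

seg 1 [0°–190.5°] uniform, h=20: full span → s += 20 → s = 20.0000
seg 2 [190.5°–288.2°] cycloidal, h=23: θ=205° here. β=14.5, B=97.7. 23·(0.1484 − sin(2π·0.1484)/(2π)) = 0.4736 → s = 20.4736

20.4736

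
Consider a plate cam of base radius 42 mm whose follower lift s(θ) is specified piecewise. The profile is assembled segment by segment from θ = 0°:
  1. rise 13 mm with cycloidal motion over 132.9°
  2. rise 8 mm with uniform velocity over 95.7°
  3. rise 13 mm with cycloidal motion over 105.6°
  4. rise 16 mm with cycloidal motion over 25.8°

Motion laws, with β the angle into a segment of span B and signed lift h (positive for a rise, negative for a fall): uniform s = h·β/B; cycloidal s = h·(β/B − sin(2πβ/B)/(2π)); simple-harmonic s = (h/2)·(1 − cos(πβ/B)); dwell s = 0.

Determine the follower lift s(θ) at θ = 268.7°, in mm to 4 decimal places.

seg 1 [0°–132.9°] cycloidal, h=13: full span → s += 13 → s = 13.0000
seg 2 [132.9°–228.6°] uniform, h=8: full span → s += 8 → s = 21.0000
seg 3 [228.6°–334.2°] cycloidal, h=13: θ=268.7° here. β=40.1, B=105.6. 13·(0.3797 − sin(2π·0.3797)/(2π)) = 3.5177 → s = 24.5177

24.5177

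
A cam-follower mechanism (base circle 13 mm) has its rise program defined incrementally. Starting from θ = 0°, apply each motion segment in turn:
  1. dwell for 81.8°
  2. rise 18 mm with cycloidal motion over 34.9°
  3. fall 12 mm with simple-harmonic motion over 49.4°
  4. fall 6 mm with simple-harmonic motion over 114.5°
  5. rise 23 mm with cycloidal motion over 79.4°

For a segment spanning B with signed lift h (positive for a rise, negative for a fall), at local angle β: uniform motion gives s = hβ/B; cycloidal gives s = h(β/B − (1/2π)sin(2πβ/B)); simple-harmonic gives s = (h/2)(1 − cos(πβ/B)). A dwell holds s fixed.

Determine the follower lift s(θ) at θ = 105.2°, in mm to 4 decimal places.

seg 1 [0°–81.8°] dwell: s stays 0.0000
seg 2 [81.8°–116.7°] cycloidal, h=18: θ=105.2° here. β=23.4, B=34.9. 18·(0.6705 − sin(2π·0.6705)/(2π)) = 14.5834 → s = 14.5834

14.5834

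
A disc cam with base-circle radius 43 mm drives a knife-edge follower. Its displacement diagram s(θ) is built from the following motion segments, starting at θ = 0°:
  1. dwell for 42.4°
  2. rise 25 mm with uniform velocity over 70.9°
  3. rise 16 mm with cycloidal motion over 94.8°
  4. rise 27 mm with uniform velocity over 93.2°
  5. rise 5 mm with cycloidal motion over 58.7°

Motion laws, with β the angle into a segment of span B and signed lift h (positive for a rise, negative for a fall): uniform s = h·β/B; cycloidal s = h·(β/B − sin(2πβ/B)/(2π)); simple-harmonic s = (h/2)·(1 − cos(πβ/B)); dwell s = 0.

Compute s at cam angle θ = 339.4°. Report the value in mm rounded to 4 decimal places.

seg 1 [0°–42.4°] dwell: s stays 0.0000
seg 2 [42.4°–113.3°] uniform, h=25: full span → s += 25 → s = 25.0000
seg 3 [113.3°–208.1°] cycloidal, h=16: full span → s += 16 → s = 41.0000
seg 4 [208.1°–301.3°] uniform, h=27: full span → s += 27 → s = 68.0000
seg 5 [301.3°–360°] cycloidal, h=5: θ=339.4° here. β=38.1, B=58.7. 5·(0.6491 − sin(2π·0.6491)/(2π)) = 3.8863 → s = 71.8863

71.8863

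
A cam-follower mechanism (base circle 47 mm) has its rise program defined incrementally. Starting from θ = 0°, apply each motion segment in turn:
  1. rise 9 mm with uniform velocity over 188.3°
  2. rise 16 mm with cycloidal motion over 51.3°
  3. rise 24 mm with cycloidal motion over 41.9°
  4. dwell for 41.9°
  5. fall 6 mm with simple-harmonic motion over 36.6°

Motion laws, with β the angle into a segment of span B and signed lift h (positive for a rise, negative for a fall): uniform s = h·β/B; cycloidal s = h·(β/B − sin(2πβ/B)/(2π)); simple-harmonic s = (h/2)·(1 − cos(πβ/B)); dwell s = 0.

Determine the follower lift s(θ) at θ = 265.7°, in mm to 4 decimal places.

seg 1 [0°–188.3°] uniform, h=9: full span → s += 9 → s = 9.0000
seg 2 [188.3°–239.6°] cycloidal, h=16: full span → s += 16 → s = 25.0000
seg 3 [239.6°–281.5°] cycloidal, h=24: θ=265.7° here. β=26.1, B=41.9. 24·(0.6229 − sin(2π·0.6229)/(2π)) = 17.6152 → s = 42.6152

42.6152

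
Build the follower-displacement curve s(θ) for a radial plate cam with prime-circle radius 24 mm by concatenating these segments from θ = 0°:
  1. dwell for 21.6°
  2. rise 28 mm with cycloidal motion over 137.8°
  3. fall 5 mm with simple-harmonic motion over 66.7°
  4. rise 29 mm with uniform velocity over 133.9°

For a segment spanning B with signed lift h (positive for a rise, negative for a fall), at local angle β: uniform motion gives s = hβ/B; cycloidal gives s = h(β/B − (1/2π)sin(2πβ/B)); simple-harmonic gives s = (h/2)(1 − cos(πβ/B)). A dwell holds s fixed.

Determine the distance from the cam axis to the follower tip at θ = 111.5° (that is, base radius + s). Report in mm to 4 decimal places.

seg 1 [0°–21.6°] dwell: s stays 0.0000
seg 2 [21.6°–159.4°] cycloidal, h=28: θ=111.5° here. β=89.9, B=137.8. 28·(0.6524 − sin(2π·0.6524)/(2π)) = 21.9113 → s = 21.9113
radial distance = base radius + s = 24 + 21.9113 = 45.9113

45.9113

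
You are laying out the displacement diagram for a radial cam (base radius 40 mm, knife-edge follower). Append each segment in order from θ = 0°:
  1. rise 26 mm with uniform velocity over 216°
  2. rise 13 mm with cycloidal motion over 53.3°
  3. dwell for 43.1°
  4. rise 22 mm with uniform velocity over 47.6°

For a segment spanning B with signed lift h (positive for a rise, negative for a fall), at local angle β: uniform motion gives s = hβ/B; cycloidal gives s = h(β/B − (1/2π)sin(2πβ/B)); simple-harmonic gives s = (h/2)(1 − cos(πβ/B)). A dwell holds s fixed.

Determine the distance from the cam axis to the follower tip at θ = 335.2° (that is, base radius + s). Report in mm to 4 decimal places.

seg 1 [0°–216°] uniform, h=26: full span → s += 26 → s = 26.0000
seg 2 [216°–269.3°] cycloidal, h=13: full span → s += 13 → s = 39.0000
seg 3 [269.3°–312.4°] dwell: s stays 39.0000
seg 4 [312.4°–360°] uniform, h=22: θ=335.2° here. β=22.8, B=47.6. 22·22.8/47.6 = 10.5378 → s = 49.5378
radial distance = base radius + s = 40 + 49.5378 = 89.5378

89.5378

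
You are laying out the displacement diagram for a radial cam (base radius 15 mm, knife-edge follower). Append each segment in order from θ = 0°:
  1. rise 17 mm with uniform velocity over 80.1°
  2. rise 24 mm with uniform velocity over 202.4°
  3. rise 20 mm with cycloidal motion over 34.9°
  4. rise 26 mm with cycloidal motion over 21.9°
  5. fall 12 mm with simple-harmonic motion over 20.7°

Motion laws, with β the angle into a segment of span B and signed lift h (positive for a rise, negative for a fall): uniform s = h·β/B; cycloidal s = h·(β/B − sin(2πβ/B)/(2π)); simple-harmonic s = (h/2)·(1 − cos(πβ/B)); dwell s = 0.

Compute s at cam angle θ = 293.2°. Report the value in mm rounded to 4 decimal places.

seg 1 [0°–80.1°] uniform, h=17: full span → s += 17 → s = 17.0000
seg 2 [80.1°–282.5°] uniform, h=24: full span → s += 24 → s = 41.0000
seg 3 [282.5°–317.4°] cycloidal, h=20: θ=293.2° here. β=10.7, B=34.9. 20·(0.3066 − sin(2π·0.3066)/(2π)) = 3.1478 → s = 44.1478

44.1478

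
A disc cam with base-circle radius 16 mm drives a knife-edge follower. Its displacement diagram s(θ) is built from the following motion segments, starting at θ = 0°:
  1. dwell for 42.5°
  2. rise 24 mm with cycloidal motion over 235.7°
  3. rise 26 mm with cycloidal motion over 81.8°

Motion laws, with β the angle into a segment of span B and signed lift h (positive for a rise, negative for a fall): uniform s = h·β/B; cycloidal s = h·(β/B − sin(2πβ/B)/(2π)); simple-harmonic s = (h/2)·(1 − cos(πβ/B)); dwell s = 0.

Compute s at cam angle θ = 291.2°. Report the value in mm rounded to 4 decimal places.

seg 1 [0°–42.5°] dwell: s stays 0.0000
seg 2 [42.5°–278.2°] cycloidal, h=24: full span → s += 24 → s = 24.0000
seg 3 [278.2°–360°] cycloidal, h=26: θ=291.2° here. β=13, B=81.8. 26·(0.1589 − sin(2π·0.1589)/(2π)) = 0.6532 → s = 24.6532

24.6532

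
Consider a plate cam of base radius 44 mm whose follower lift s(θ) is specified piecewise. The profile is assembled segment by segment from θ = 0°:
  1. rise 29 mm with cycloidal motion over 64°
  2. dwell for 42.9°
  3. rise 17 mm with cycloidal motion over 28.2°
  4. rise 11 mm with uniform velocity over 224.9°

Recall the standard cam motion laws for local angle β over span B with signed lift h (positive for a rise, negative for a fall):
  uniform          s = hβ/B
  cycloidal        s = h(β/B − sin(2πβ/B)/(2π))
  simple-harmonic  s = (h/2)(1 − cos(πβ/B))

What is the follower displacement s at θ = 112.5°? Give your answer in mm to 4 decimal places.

seg 1 [0°–64°] cycloidal, h=29: full span → s += 29 → s = 29.0000
seg 2 [64°–106.9°] dwell: s stays 29.0000
seg 3 [106.9°–135.1°] cycloidal, h=17: θ=112.5° here. β=5.6, B=28.2. 17·(0.1986 − sin(2π·0.1986)/(2π)) = 0.8102 → s = 29.8102

29.8102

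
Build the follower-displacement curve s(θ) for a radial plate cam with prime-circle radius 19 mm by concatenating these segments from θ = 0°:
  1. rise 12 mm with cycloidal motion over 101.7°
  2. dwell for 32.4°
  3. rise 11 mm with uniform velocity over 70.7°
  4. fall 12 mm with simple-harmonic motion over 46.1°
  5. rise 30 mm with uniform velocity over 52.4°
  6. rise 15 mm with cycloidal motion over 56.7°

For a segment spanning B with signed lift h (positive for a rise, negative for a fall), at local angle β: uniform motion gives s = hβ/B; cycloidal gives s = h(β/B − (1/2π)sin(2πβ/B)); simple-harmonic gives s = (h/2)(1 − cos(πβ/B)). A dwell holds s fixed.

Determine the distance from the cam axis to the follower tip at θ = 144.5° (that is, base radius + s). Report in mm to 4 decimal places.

seg 1 [0°–101.7°] cycloidal, h=12: full span → s += 12 → s = 12.0000
seg 2 [101.7°–134.1°] dwell: s stays 12.0000
seg 3 [134.1°–204.8°] uniform, h=11: θ=144.5° here. β=10.4, B=70.7. 11·10.4/70.7 = 1.6181 → s = 13.6181
radial distance = base radius + s = 19 + 13.6181 = 32.6181

32.6181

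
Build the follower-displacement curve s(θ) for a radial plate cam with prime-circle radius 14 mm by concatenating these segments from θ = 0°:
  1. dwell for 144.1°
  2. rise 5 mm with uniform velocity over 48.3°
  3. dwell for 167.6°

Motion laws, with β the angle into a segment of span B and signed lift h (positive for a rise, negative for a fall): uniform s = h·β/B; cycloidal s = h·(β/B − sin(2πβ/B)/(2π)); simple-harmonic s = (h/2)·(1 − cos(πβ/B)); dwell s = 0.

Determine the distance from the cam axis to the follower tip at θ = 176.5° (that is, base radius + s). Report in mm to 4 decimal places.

seg 1 [0°–144.1°] dwell: s stays 0.0000
seg 2 [144.1°–192.4°] uniform, h=5: θ=176.5° here. β=32.4, B=48.3. 5·32.4/48.3 = 3.3540 → s = 3.3540
radial distance = base radius + s = 14 + 3.3540 = 17.3540

17.3540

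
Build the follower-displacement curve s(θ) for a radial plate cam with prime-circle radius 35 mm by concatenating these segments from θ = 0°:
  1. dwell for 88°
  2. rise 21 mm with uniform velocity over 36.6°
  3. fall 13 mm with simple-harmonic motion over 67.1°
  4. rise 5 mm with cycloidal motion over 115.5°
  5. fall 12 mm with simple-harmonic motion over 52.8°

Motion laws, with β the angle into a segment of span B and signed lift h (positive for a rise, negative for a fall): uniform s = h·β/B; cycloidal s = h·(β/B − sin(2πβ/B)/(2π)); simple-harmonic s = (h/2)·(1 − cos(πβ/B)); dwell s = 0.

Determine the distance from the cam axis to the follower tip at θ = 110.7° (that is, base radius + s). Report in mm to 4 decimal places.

seg 1 [0°–88°] dwell: s stays 0.0000
seg 2 [88°–124.6°] uniform, h=21: θ=110.7° here. β=22.7, B=36.6. 21·22.7/36.6 = 13.0246 → s = 13.0246
radial distance = base radius + s = 35 + 13.0246 = 48.0246

48.0246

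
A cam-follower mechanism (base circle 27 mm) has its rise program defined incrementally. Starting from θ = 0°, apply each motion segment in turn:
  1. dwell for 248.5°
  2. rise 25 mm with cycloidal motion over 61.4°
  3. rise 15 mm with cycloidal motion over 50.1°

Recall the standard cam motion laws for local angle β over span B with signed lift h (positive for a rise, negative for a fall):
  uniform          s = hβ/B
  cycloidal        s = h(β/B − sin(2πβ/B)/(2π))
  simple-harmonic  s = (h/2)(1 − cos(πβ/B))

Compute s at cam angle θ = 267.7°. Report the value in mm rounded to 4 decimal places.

seg 1 [0°–248.5°] dwell: s stays 0.0000
seg 2 [248.5°–309.9°] cycloidal, h=25: θ=267.7° here. β=19.2, B=61.4. 25·(0.3127 − sin(2π·0.3127)/(2π)) = 4.1435 → s = 4.1435

4.1435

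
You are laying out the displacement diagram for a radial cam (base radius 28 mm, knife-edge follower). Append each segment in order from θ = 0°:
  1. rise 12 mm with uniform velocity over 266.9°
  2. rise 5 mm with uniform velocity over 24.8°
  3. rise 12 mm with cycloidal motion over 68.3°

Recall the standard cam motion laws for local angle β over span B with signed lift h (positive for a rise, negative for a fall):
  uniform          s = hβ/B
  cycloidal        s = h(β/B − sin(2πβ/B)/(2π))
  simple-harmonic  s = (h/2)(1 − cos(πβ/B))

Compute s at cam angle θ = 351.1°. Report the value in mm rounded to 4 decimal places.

seg 1 [0°–266.9°] uniform, h=12: full span → s += 12 → s = 12.0000
seg 2 [266.9°–291.7°] uniform, h=5: full span → s += 5 → s = 17.0000
seg 3 [291.7°–360°] cycloidal, h=12: θ=351.1° here. β=59.4, B=68.3. 12·(0.8697 − sin(2π·0.8697)/(2π)) = 11.8311 → s = 28.8311

28.8311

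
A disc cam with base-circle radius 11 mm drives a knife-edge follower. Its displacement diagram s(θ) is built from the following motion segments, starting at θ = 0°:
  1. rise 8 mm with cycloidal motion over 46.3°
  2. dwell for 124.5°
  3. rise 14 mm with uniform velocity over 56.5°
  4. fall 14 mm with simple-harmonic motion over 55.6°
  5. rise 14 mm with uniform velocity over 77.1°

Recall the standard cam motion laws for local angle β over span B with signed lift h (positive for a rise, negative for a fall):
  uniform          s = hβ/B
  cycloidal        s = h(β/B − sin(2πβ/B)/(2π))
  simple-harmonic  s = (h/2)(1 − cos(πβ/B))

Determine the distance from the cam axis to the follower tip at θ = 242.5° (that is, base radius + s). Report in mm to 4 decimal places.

seg 1 [0°–46.3°] cycloidal, h=8: full span → s += 8 → s = 8.0000
seg 2 [46.3°–170.8°] dwell: s stays 8.0000
seg 3 [170.8°–227.3°] uniform, h=14: full span → s += 14 → s = 22.0000
seg 4 [227.3°–282.9°] simple-harmonic, h=-14: θ=242.5° here. β=15.2, B=55.6. -14/2·(1 − cos(π·0.2734)) = -2.4269 → s = 19.5731
radial distance = base radius + s = 11 + 19.5731 = 30.5731

30.5731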